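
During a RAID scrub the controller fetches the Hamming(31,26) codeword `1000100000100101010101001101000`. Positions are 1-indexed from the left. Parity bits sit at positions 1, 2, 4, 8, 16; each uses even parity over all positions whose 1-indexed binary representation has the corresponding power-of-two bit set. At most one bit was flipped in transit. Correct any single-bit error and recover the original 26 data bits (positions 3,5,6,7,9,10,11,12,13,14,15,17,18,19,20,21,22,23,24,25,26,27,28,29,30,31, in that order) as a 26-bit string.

01000010010010101001101010

s1: b1⊕b3⊕b5⊕b7⊕b9⊕b11⊕b13⊕b15⊕b17⊕b19⊕b21⊕b23⊕b25⊕b27⊕b29⊕b31 = 1⊕0⊕1⊕0⊕0⊕1⊕0⊕0⊕0⊕0⊕0⊕0⊕1⊕0⊕0⊕0 = 0
s2: b2⊕b3⊕b6⊕b7⊕b10⊕b11⊕b14⊕b15⊕b18⊕b19⊕b22⊕b23⊕b26⊕b27⊕b30⊕b31 = 0⊕0⊕0⊕0⊕0⊕1⊕1⊕0⊕1⊕0⊕1⊕0⊕1⊕0⊕0⊕0 = 1
s4: b4⊕b5⊕b6⊕b7⊕b12⊕b13⊕b14⊕b15⊕b20⊕b21⊕b22⊕b23⊕b28⊕b29⊕b30⊕b31 = 0⊕1⊕0⊕0⊕0⊕0⊕1⊕0⊕1⊕0⊕1⊕0⊕1⊕0⊕0⊕0 = 1
s8: b8⊕b9⊕b10⊕b11⊕b12⊕b13⊕b14⊕b15⊕b24⊕b25⊕b26⊕b27⊕b28⊕b29⊕b30⊕b31 = 0⊕0⊕0⊕1⊕0⊕0⊕1⊕0⊕0⊕1⊕1⊕0⊕1⊕0⊕0⊕0 = 1
s16: b16⊕b17⊕b18⊕b19⊕b20⊕b21⊕b22⊕b23⊕b24⊕b25⊕b26⊕b27⊕b28⊕b29⊕b30⊕b31 = 1⊕0⊕1⊕0⊕1⊕0⊕1⊕0⊕0⊕1⊕1⊕0⊕1⊕0⊕0⊕0 = 1
Syndrome (s16...s1) = 11110 → position 30.
Flip bit 30: corrected codeword = 1000100000100101010101001101010
Data bits at positions 3,5,6,7,9,10,11,12,13,14,15,17,18,19,20,21,22,23,24,25,26,27,28,29,30,31: 01000010010010101001101010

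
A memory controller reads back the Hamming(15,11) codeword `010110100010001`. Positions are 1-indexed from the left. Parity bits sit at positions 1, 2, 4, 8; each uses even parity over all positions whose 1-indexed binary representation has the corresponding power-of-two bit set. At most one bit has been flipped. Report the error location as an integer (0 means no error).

0

s1: b1⊕b3⊕b5⊕b7⊕b9⊕b11⊕b13⊕b15 = 0⊕0⊕1⊕1⊕0⊕1⊕0⊕1 = 0
s2: b2⊕b3⊕b6⊕b7⊕b10⊕b11⊕b14⊕b15 = 1⊕0⊕0⊕1⊕0⊕1⊕0⊕1 = 0
s4: b4⊕b5⊕b6⊕b7⊕b12⊕b13⊕b14⊕b15 = 1⊕1⊕0⊕1⊕0⊕0⊕0⊕1 = 0
s8: b8⊕b9⊕b10⊕b11⊕b12⊕b13⊕b14⊕b15 = 0⊕0⊕0⊕1⊕0⊕0⊕0⊕1 = 0
Syndrome (s8...s1) = 0000 → position 0 (no error).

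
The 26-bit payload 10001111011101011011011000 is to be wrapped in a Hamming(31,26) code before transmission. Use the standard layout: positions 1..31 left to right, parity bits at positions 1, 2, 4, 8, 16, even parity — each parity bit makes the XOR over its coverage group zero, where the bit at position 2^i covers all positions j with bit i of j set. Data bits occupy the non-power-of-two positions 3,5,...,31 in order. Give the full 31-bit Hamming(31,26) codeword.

1010000011110110101011011011000

Place data bits at non-power-of-two positions: b3=1, b5=0, b6=0, b7=0, b9=1, b10=1, b11=1, b12=1, b13=0, b14=1, b15=1, b17=1, b18=0, b19=1, b20=0, b21=1, b22=1, b23=0, b24=1, b25=1, b26=0, b27=1, b28=1, b29=0, b30=0, b31=0.
p1 = XOR of data positions {3,5,7,9,11,13,15,17,19,21,23,25,27,29,31} = 1⊕0⊕0⊕1⊕1⊕0⊕1⊕1⊕1⊕1⊕0⊕1⊕1⊕0⊕0 = 1
p2 = XOR of data positions {3,6,7,10,11,14,15,18,19,22,23,26,27,30,31} = 1⊕0⊕0⊕1⊕1⊕1⊕1⊕0⊕1⊕1⊕0⊕0⊕1⊕0⊕0 = 0
p4 = XOR of data positions {5,6,7,12,13,14,15,20,21,22,23,28,29,30,31} = 0⊕0⊕0⊕1⊕0⊕1⊕1⊕0⊕1⊕1⊕0⊕1⊕0⊕0⊕0 = 0
p8 = XOR of data positions {9,10,11,12,13,14,15,24,25,26,27,28,29,30,31} = 1⊕1⊕1⊕1⊕0⊕1⊕1⊕1⊕1⊕0⊕1⊕1⊕0⊕0⊕0 = 0
p16 = XOR of data positions {17,18,19,20,21,22,23,24,25,26,27,28,29,30,31} = 1⊕0⊕1⊕0⊕1⊕1⊕0⊕1⊕1⊕0⊕1⊕1⊕0⊕0⊕0 = 0
Codeword b1..b31 = 1010000011110110101011011011000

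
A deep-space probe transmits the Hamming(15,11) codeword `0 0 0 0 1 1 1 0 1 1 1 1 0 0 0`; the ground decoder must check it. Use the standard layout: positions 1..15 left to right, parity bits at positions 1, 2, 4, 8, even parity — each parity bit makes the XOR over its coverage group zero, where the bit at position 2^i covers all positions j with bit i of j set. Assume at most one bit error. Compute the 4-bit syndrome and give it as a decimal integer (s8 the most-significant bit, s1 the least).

0

s1: b1⊕b3⊕b5⊕b7⊕b9⊕b11⊕b13⊕b15 = 0⊕0⊕1⊕1⊕1⊕1⊕0⊕0 = 0
s2: b2⊕b3⊕b6⊕b7⊕b10⊕b11⊕b14⊕b15 = 0⊕0⊕1⊕1⊕1⊕1⊕0⊕0 = 0
s4: b4⊕b5⊕b6⊕b7⊕b12⊕b13⊕b14⊕b15 = 0⊕1⊕1⊕1⊕1⊕0⊕0⊕0 = 0
s8: b8⊕b9⊕b10⊕b11⊕b12⊕b13⊕b14⊕b15 = 0⊕1⊕1⊕1⊕1⊕0⊕0⊕0 = 0
Syndrome (s8...s1) = 0000 → position 0 (no error).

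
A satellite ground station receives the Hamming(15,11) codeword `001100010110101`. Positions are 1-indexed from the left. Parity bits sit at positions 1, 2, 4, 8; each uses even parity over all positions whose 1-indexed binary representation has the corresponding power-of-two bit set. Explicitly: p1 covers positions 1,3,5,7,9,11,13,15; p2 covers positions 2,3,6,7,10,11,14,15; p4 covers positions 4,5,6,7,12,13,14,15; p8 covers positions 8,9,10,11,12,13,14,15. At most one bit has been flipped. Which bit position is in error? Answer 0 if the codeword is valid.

s1: b1⊕b3⊕b5⊕b7⊕b9⊕b11⊕b13⊕b15 = 0⊕1⊕0⊕0⊕0⊕1⊕1⊕1 = 0
s2: b2⊕b3⊕b6⊕b7⊕b10⊕b11⊕b14⊕b15 = 0⊕1⊕0⊕0⊕1⊕1⊕0⊕1 = 0
s4: b4⊕b5⊕b6⊕b7⊕b12⊕b13⊕b14⊕b15 = 1⊕0⊕0⊕0⊕0⊕1⊕0⊕1 = 1
s8: b8⊕b9⊕b10⊕b11⊕b12⊕b13⊕b14⊕b15 = 1⊕0⊕1⊕1⊕0⊕1⊕0⊕1 = 1
Syndrome (s8...s1) = 1100 → position 12.

12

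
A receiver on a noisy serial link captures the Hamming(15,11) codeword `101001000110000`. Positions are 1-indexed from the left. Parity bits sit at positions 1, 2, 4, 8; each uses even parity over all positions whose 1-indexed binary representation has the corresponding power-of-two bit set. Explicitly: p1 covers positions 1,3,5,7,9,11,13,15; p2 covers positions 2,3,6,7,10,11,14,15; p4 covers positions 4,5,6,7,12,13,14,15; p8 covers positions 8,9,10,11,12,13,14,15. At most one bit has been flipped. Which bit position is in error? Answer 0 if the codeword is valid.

s1: b1⊕b3⊕b5⊕b7⊕b9⊕b11⊕b13⊕b15 = 1⊕1⊕0⊕0⊕0⊕1⊕0⊕0 = 1
s2: b2⊕b3⊕b6⊕b7⊕b10⊕b11⊕b14⊕b15 = 0⊕1⊕1⊕0⊕1⊕1⊕0⊕0 = 0
s4: b4⊕b5⊕b6⊕b7⊕b12⊕b13⊕b14⊕b15 = 0⊕0⊕1⊕0⊕0⊕0⊕0⊕0 = 1
s8: b8⊕b9⊕b10⊕b11⊕b12⊕b13⊕b14⊕b15 = 0⊕0⊕1⊕1⊕0⊕0⊕0⊕0 = 0
Syndrome (s8...s1) = 0101 → position 5.

5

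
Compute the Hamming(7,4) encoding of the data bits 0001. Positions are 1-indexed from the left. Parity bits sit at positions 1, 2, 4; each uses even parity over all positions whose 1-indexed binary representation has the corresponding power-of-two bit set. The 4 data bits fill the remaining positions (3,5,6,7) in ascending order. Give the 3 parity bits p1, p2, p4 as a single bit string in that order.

111

Place data bits at non-power-of-two positions: b3=0, b5=0, b6=0, b7=1.
p1 = XOR of data positions {3,5,7} = 0⊕0⊕1 = 1
p2 = XOR of data positions {3,6,7} = 0⊕0⊕1 = 1
p4 = XOR of data positions {5,6,7} = 0⊕0⊕1 = 1
Parity bits p1,p2,p4 = 111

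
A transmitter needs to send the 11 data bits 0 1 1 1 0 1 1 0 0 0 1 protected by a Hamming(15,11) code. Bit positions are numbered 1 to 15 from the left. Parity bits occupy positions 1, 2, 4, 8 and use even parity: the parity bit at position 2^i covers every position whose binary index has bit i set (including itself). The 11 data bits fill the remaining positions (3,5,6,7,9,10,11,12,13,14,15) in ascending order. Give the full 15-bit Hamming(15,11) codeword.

010011110110001

Place data bits at non-power-of-two positions: b3=0, b5=1, b6=1, b7=1, b9=0, b10=1, b11=1, b12=0, b13=0, b14=0, b15=1.
p1 = XOR of data positions {3,5,7,9,11,13,15} = 0⊕1⊕1⊕0⊕1⊕0⊕1 = 0
p2 = XOR of data positions {3,6,7,10,11,14,15} = 0⊕1⊕1⊕1⊕1⊕0⊕1 = 1
p4 = XOR of data positions {5,6,7,12,13,14,15} = 1⊕1⊕1⊕0⊕0⊕0⊕1 = 0
p8 = XOR of data positions {9,10,11,12,13,14,15} = 0⊕1⊕1⊕0⊕0⊕0⊕1 = 1
Codeword b1..b15 = 010011110110001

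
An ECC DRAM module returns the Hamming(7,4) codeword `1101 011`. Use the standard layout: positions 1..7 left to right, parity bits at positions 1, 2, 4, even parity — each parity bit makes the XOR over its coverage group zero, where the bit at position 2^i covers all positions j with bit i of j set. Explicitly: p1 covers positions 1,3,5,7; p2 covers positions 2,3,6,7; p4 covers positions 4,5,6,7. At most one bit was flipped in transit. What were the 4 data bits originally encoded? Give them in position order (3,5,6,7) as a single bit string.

s1: b1⊕b3⊕b5⊕b7 = 1⊕0⊕0⊕1 = 0
s2: b2⊕b3⊕b6⊕b7 = 1⊕0⊕1⊕1 = 1
s4: b4⊕b5⊕b6⊕b7 = 1⊕0⊕1⊕1 = 1
Syndrome (s4...s1) = 110 → position 6.
Flip bit 6: corrected codeword = 1101001
Data bits at positions 3,5,6,7: 0001

0001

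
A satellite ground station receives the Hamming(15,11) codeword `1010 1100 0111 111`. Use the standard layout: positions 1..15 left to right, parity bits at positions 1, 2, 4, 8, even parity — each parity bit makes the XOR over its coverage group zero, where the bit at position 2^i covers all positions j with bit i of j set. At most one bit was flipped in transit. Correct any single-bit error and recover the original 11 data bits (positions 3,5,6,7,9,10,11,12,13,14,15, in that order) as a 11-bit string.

11100111111

s1: b1⊕b3⊕b5⊕b7⊕b9⊕b11⊕b13⊕b15 = 1⊕1⊕1⊕0⊕0⊕1⊕1⊕1 = 0
s2: b2⊕b3⊕b6⊕b7⊕b10⊕b11⊕b14⊕b15 = 0⊕1⊕1⊕0⊕1⊕1⊕1⊕1 = 0
s4: b4⊕b5⊕b6⊕b7⊕b12⊕b13⊕b14⊕b15 = 0⊕1⊕1⊕0⊕1⊕1⊕1⊕1 = 0
s8: b8⊕b9⊕b10⊕b11⊕b12⊕b13⊕b14⊕b15 = 0⊕0⊕1⊕1⊕1⊕1⊕1⊕1 = 0
Syndrome (s8...s1) = 0000 → position 0 (no error).
No correction needed.
Data bits at positions 3,5,6,7,9,10,11,12,13,14,15: 11100111111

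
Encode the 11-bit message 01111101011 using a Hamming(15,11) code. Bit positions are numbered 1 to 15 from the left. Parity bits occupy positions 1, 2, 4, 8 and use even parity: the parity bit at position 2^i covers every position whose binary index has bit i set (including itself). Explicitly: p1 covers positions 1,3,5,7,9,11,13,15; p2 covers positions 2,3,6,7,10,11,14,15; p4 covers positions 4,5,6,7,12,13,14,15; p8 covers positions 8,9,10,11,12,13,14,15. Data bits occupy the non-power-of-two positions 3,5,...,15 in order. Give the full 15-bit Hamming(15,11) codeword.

Place data bits at non-power-of-two positions: b3=0, b5=1, b6=1, b7=1, b9=1, b10=1, b11=0, b12=1, b13=0, b14=1, b15=1.
p1 = XOR of data positions {3,5,7,9,11,13,15} = 0⊕1⊕1⊕1⊕0⊕0⊕1 = 0
p2 = XOR of data positions {3,6,7,10,11,14,15} = 0⊕1⊕1⊕1⊕0⊕1⊕1 = 1
p4 = XOR of data positions {5,6,7,12,13,14,15} = 1⊕1⊕1⊕1⊕0⊕1⊕1 = 0
p8 = XOR of data positions {9,10,11,12,13,14,15} = 1⊕1⊕0⊕1⊕0⊕1⊕1 = 1
Codeword b1..b15 = 010011111101011

010011111101011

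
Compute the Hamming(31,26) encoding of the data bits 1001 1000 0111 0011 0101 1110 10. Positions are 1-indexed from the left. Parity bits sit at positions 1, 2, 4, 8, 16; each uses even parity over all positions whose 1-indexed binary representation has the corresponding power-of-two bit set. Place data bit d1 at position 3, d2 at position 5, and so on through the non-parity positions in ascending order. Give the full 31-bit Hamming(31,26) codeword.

1010001010000111100110101111010

Place data bits at non-power-of-two positions: b3=1, b5=0, b6=0, b7=1, b9=1, b10=0, b11=0, b12=0, b13=0, b14=1, b15=1, b17=1, b18=0, b19=0, b20=1, b21=1, b22=0, b23=1, b24=0, b25=1, b26=1, b27=1, b28=1, b29=0, b30=1, b31=0.
p1 = XOR of data positions {3,5,7,9,11,13,15,17,19,21,23,25,27,29,31} = 1⊕0⊕1⊕1⊕0⊕0⊕1⊕1⊕0⊕1⊕1⊕1⊕1⊕0⊕0 = 1
p2 = XOR of data positions {3,6,7,10,11,14,15,18,19,22,23,26,27,30,31} = 1⊕0⊕1⊕0⊕0⊕1⊕1⊕0⊕0⊕0⊕1⊕1⊕1⊕1⊕0 = 0
p4 = XOR of data positions {5,6,7,12,13,14,15,20,21,22,23,28,29,30,31} = 0⊕0⊕1⊕0⊕0⊕1⊕1⊕1⊕1⊕0⊕1⊕1⊕0⊕1⊕0 = 0
p8 = XOR of data positions {9,10,11,12,13,14,15,24,25,26,27,28,29,30,31} = 1⊕0⊕0⊕0⊕0⊕1⊕1⊕0⊕1⊕1⊕1⊕1⊕0⊕1⊕0 = 0
p16 = XOR of data positions {17,18,19,20,21,22,23,24,25,26,27,28,29,30,31} = 1⊕0⊕0⊕1⊕1⊕0⊕1⊕0⊕1⊕1⊕1⊕1⊕0⊕1⊕0 = 1
Codeword b1..b31 = 1010001010000111100110101111010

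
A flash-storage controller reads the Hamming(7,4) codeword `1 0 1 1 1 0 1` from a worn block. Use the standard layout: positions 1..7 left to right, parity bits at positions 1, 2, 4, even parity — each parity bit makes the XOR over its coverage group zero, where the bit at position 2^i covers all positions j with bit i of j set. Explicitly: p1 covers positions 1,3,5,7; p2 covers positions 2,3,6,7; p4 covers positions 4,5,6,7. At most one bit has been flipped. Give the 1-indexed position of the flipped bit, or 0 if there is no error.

s1: b1⊕b3⊕b5⊕b7 = 1⊕1⊕1⊕1 = 0
s2: b2⊕b3⊕b6⊕b7 = 0⊕1⊕0⊕1 = 0
s4: b4⊕b5⊕b6⊕b7 = 1⊕1⊕0⊕1 = 1
Syndrome (s4...s1) = 100 → position 4.

4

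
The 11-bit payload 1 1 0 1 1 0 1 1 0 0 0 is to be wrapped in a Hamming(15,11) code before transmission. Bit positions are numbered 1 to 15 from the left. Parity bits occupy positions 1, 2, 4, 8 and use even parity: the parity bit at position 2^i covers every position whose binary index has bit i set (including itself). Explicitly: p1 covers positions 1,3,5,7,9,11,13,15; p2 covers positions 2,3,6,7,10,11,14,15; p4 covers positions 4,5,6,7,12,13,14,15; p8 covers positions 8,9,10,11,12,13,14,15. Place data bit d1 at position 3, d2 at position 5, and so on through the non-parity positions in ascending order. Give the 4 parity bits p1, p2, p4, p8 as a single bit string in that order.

1111

Place data bits at non-power-of-two positions: b3=1, b5=1, b6=0, b7=1, b9=1, b10=0, b11=1, b12=1, b13=0, b14=0, b15=0.
p1 = XOR of data positions {3,5,7,9,11,13,15} = 1⊕1⊕1⊕1⊕1⊕0⊕0 = 1
p2 = XOR of data positions {3,6,7,10,11,14,15} = 1⊕0⊕1⊕0⊕1⊕0⊕0 = 1
p4 = XOR of data positions {5,6,7,12,13,14,15} = 1⊕0⊕1⊕1⊕0⊕0⊕0 = 1
p8 = XOR of data positions {9,10,11,12,13,14,15} = 1⊕0⊕1⊕1⊕0⊕0⊕0 = 1
Parity bits p1,p2,p4,p8 = 1111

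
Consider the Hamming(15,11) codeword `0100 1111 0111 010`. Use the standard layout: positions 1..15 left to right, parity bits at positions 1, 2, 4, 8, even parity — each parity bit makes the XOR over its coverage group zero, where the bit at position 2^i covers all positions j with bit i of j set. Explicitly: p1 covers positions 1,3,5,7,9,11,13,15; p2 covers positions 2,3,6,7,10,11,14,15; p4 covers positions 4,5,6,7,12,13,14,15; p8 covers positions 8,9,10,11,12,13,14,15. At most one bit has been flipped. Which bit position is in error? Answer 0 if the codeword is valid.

13

s1: b1⊕b3⊕b5⊕b7⊕b9⊕b11⊕b13⊕b15 = 0⊕0⊕1⊕1⊕0⊕1⊕0⊕0 = 1
s2: b2⊕b3⊕b6⊕b7⊕b10⊕b11⊕b14⊕b15 = 1⊕0⊕1⊕1⊕1⊕1⊕1⊕0 = 0
s4: b4⊕b5⊕b6⊕b7⊕b12⊕b13⊕b14⊕b15 = 0⊕1⊕1⊕1⊕1⊕0⊕1⊕0 = 1
s8: b8⊕b9⊕b10⊕b11⊕b12⊕b13⊕b14⊕b15 = 1⊕0⊕1⊕1⊕1⊕0⊕1⊕0 = 1
Syndrome (s8...s1) = 1101 → position 13.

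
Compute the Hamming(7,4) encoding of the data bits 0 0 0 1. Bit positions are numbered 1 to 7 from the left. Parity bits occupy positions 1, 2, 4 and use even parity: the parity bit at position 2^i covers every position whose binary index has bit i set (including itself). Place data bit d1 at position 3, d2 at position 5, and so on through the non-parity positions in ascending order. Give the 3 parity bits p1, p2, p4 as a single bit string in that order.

Place data bits at non-power-of-two positions: b3=0, b5=0, b6=0, b7=1.
p1 = XOR of data positions {3,5,7} = 0⊕0⊕1 = 1
p2 = XOR of data positions {3,6,7} = 0⊕0⊕1 = 1
p4 = XOR of data positions {5,6,7} = 0⊕0⊕1 = 1
Parity bits p1,p2,p4 = 111

111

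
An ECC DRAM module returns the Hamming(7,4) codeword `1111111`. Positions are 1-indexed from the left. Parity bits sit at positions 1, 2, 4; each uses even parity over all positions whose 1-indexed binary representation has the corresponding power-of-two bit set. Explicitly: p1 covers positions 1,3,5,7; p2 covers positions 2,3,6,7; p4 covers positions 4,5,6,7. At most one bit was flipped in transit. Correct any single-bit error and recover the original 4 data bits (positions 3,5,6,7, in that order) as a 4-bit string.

1111

s1: b1⊕b3⊕b5⊕b7 = 1⊕1⊕1⊕1 = 0
s2: b2⊕b3⊕b6⊕b7 = 1⊕1⊕1⊕1 = 0
s4: b4⊕b5⊕b6⊕b7 = 1⊕1⊕1⊕1 = 0
Syndrome (s4...s1) = 000 → position 0 (no error).
No correction needed.
Data bits at positions 3,5,6,7: 1111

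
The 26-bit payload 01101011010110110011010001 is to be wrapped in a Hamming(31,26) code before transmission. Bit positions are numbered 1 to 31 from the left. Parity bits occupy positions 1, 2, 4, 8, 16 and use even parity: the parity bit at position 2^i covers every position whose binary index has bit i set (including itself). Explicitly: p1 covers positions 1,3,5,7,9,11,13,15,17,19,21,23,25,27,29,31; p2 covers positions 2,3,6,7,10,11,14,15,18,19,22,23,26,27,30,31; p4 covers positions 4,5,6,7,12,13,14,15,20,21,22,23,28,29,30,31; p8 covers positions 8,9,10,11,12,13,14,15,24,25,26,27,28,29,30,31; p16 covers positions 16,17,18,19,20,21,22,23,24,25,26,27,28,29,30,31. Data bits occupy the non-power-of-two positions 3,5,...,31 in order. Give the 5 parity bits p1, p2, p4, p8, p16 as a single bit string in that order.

Place data bits at non-power-of-two positions: b3=0, b5=1, b6=1, b7=0, b9=1, b10=0, b11=1, b12=1, b13=0, b14=1, b15=0, b17=1, b18=1, b19=0, b20=1, b21=1, b22=0, b23=0, b24=1, b25=1, b26=0, b27=1, b28=0, b29=0, b30=0, b31=1.
p1 = XOR of data positions {3,5,7,9,11,13,15,17,19,21,23,25,27,29,31} = 0⊕1⊕0⊕1⊕1⊕0⊕0⊕1⊕0⊕1⊕0⊕1⊕1⊕0⊕1 = 0
p2 = XOR of data positions {3,6,7,10,11,14,15,18,19,22,23,26,27,30,31} = 0⊕1⊕0⊕0⊕1⊕1⊕0⊕1⊕0⊕0⊕0⊕0⊕1⊕0⊕1 = 0
p4 = XOR of data positions {5,6,7,12,13,14,15,20,21,22,23,28,29,30,31} = 1⊕1⊕0⊕1⊕0⊕1⊕0⊕1⊕1⊕0⊕0⊕0⊕0⊕0⊕1 = 1
p8 = XOR of data positions {9,10,11,12,13,14,15,24,25,26,27,28,29,30,31} = 1⊕0⊕1⊕1⊕0⊕1⊕0⊕1⊕1⊕0⊕1⊕0⊕0⊕0⊕1 = 0
p16 = XOR of data positions {17,18,19,20,21,22,23,24,25,26,27,28,29,30,31} = 1⊕1⊕0⊕1⊕1⊕0⊕0⊕1⊕1⊕0⊕1⊕0⊕0⊕0⊕1 = 0
Parity bits p1,p2,p4,p8,p16 = 00100

00100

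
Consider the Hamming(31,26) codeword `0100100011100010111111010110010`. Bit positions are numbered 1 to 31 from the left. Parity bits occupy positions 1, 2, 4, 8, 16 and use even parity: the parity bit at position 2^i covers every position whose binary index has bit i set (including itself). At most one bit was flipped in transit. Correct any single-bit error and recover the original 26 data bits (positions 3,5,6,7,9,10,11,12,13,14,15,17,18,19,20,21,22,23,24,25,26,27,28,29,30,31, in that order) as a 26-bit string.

01001110001111111010110010

s1: b1⊕b3⊕b5⊕b7⊕b9⊕b11⊕b13⊕b15⊕b17⊕b19⊕b21⊕b23⊕b25⊕b27⊕b29⊕b31 = 0⊕0⊕1⊕0⊕1⊕1⊕0⊕1⊕1⊕1⊕1⊕0⊕0⊕1⊕0⊕0 = 0
s2: b2⊕b3⊕b6⊕b7⊕b10⊕b11⊕b14⊕b15⊕b18⊕b19⊕b22⊕b23⊕b26⊕b27⊕b30⊕b31 = 1⊕0⊕0⊕0⊕1⊕1⊕0⊕1⊕1⊕1⊕1⊕0⊕1⊕1⊕1⊕0 = 0
s4: b4⊕b5⊕b6⊕b7⊕b12⊕b13⊕b14⊕b15⊕b20⊕b21⊕b22⊕b23⊕b28⊕b29⊕b30⊕b31 = 0⊕1⊕0⊕0⊕0⊕0⊕0⊕1⊕1⊕1⊕1⊕0⊕0⊕0⊕1⊕0 = 0
s8: b8⊕b9⊕b10⊕b11⊕b12⊕b13⊕b14⊕b15⊕b24⊕b25⊕b26⊕b27⊕b28⊕b29⊕b30⊕b31 = 0⊕1⊕1⊕1⊕0⊕0⊕0⊕1⊕1⊕0⊕1⊕1⊕0⊕0⊕1⊕0 = 0
s16: b16⊕b17⊕b18⊕b19⊕b20⊕b21⊕b22⊕b23⊕b24⊕b25⊕b26⊕b27⊕b28⊕b29⊕b30⊕b31 = 0⊕1⊕1⊕1⊕1⊕1⊕1⊕0⊕1⊕0⊕1⊕1⊕0⊕0⊕1⊕0 = 0
Syndrome (s16...s1) = 00000 → position 0 (no error).
No correction needed.
Data bits at positions 3,5,6,7,9,10,11,12,13,14,15,17,18,19,20,21,22,23,24,25,26,27,28,29,30,31: 01001110001111111010110010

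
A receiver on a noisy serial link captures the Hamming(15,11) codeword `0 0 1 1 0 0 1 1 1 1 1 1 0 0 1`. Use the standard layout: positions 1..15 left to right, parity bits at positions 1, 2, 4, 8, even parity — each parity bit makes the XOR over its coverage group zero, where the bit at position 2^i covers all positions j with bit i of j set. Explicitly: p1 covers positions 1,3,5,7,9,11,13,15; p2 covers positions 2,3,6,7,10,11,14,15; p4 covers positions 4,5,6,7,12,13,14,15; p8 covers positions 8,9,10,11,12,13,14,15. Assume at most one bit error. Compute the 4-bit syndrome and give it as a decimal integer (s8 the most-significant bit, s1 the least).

s1: b1⊕b3⊕b5⊕b7⊕b9⊕b11⊕b13⊕b15 = 0⊕1⊕0⊕1⊕1⊕1⊕0⊕1 = 1
s2: b2⊕b3⊕b6⊕b7⊕b10⊕b11⊕b14⊕b15 = 0⊕1⊕0⊕1⊕1⊕1⊕0⊕1 = 1
s4: b4⊕b5⊕b6⊕b7⊕b12⊕b13⊕b14⊕b15 = 1⊕0⊕0⊕1⊕1⊕0⊕0⊕1 = 0
s8: b8⊕b9⊕b10⊕b11⊕b12⊕b13⊕b14⊕b15 = 1⊕1⊕1⊕1⊕1⊕0⊕0⊕1 = 0
Syndrome (s8...s1) = 0011 → position 3.

3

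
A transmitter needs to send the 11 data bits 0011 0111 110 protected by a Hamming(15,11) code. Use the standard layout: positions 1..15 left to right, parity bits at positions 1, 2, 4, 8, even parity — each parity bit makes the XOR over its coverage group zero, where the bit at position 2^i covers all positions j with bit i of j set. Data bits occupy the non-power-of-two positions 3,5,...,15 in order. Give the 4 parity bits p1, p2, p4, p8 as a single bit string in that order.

1111

Place data bits at non-power-of-two positions: b3=0, b5=0, b6=1, b7=1, b9=0, b10=1, b11=1, b12=1, b13=1, b14=1, b15=0.
p1 = XOR of data positions {3,5,7,9,11,13,15} = 0⊕0⊕1⊕0⊕1⊕1⊕0 = 1
p2 = XOR of data positions {3,6,7,10,11,14,15} = 0⊕1⊕1⊕1⊕1⊕1⊕0 = 1
p4 = XOR of data positions {5,6,7,12,13,14,15} = 0⊕1⊕1⊕1⊕1⊕1⊕0 = 1
p8 = XOR of data positions {9,10,11,12,13,14,15} = 0⊕1⊕1⊕1⊕1⊕1⊕0 = 1
Parity bits p1,p2,p4,p8 = 1111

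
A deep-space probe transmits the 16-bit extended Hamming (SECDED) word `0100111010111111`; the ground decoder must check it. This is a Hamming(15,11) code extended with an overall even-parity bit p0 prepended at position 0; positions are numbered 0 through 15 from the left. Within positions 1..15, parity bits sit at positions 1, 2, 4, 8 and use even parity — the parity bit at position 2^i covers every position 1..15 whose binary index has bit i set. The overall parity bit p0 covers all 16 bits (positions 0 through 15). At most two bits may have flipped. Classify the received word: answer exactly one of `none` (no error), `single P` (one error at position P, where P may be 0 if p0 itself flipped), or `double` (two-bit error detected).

s1: b1⊕b3⊕b5⊕b7⊕b9⊕b11⊕b13⊕b15 = 1⊕0⊕1⊕0⊕0⊕1⊕1⊕1 = 1
s2: b2⊕b3⊕b6⊕b7⊕b10⊕b11⊕b14⊕b15 = 0⊕0⊕1⊕0⊕1⊕1⊕1⊕1 = 1
s4: b4⊕b5⊕b6⊕b7⊕b12⊕b13⊕b14⊕b15 = 1⊕1⊕1⊕0⊕1⊕1⊕1⊕1 = 1
s8: b8⊕b9⊕b10⊕b11⊕b12⊕b13⊕b14⊕b15 = 1⊕0⊕1⊕1⊕1⊕1⊕1⊕1 = 1
Syndrome (s8...s1) = 1111 → position 15.
Overall parity (XOR of all 16 bits, including p0): 0⊕1⊕0⊕0⊕1⊕1⊕1⊕0⊕1⊕0⊕1⊕1⊕1⊕1⊕1⊕1 = 1
Overall=1, syndrome position=15 → single-bit error at position 15.

single 15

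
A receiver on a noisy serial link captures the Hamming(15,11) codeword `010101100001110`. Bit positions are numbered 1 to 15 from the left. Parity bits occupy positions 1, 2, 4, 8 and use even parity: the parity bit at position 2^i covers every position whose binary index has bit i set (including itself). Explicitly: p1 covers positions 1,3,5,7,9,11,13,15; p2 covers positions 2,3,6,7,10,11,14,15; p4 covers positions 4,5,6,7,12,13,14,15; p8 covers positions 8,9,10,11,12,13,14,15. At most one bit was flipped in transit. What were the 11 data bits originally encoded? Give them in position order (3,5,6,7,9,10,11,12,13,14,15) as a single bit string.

00110001110

s1: b1⊕b3⊕b5⊕b7⊕b9⊕b11⊕b13⊕b15 = 0⊕0⊕0⊕1⊕0⊕0⊕1⊕0 = 0
s2: b2⊕b3⊕b6⊕b7⊕b10⊕b11⊕b14⊕b15 = 1⊕0⊕1⊕1⊕0⊕0⊕1⊕0 = 0
s4: b4⊕b5⊕b6⊕b7⊕b12⊕b13⊕b14⊕b15 = 1⊕0⊕1⊕1⊕1⊕1⊕1⊕0 = 0
s8: b8⊕b9⊕b10⊕b11⊕b12⊕b13⊕b14⊕b15 = 0⊕0⊕0⊕0⊕1⊕1⊕1⊕0 = 1
Syndrome (s8...s1) = 1000 → position 8.
Flip bit 8: corrected codeword = 010101110001110
Data bits at positions 3,5,6,7,9,10,11,12,13,14,15: 00110001110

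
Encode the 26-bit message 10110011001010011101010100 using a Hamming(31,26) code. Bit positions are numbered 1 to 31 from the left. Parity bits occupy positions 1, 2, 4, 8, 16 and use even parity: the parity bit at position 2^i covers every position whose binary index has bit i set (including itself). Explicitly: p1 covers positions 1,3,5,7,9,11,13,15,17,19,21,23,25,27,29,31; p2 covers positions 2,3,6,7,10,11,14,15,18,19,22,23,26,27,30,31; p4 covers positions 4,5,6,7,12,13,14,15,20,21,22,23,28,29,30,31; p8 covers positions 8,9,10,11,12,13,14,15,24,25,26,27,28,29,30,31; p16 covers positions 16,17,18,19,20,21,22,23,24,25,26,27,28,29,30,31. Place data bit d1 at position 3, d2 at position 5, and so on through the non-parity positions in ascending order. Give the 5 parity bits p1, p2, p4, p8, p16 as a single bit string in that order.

Place data bits at non-power-of-two positions: b3=1, b5=0, b6=1, b7=1, b9=0, b10=0, b11=1, b12=1, b13=0, b14=0, b15=1, b17=0, b18=1, b19=0, b20=0, b21=1, b22=1, b23=1, b24=0, b25=1, b26=0, b27=1, b28=0, b29=1, b30=0, b31=0.
p1 = XOR of data positions {3,5,7,9,11,13,15,17,19,21,23,25,27,29,31} = 1⊕0⊕1⊕0⊕1⊕0⊕1⊕0⊕0⊕1⊕1⊕1⊕1⊕1⊕0 = 1
p2 = XOR of data positions {3,6,7,10,11,14,15,18,19,22,23,26,27,30,31} = 1⊕1⊕1⊕0⊕1⊕0⊕1⊕1⊕0⊕1⊕1⊕0⊕1⊕0⊕0 = 1
p4 = XOR of data positions {5,6,7,12,13,14,15,20,21,22,23,28,29,30,31} = 0⊕1⊕1⊕1⊕0⊕0⊕1⊕0⊕1⊕1⊕1⊕0⊕1⊕0⊕0 = 0
p8 = XOR of data positions {9,10,11,12,13,14,15,24,25,26,27,28,29,30,31} = 0⊕0⊕1⊕1⊕0⊕0⊕1⊕0⊕1⊕0⊕1⊕0⊕1⊕0⊕0 = 0
p16 = XOR of data positions {17,18,19,20,21,22,23,24,25,26,27,28,29,30,31} = 0⊕1⊕0⊕0⊕1⊕1⊕1⊕0⊕1⊕0⊕1⊕0⊕1⊕0⊕0 = 1
Parity bits p1,p2,p4,p8,p16 = 11001

11001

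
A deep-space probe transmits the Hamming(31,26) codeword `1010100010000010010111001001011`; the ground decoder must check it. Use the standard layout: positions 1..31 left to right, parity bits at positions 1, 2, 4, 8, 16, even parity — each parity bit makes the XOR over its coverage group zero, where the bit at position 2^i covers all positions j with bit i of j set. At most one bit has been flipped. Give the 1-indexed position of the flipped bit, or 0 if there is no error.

0

s1: b1⊕b3⊕b5⊕b7⊕b9⊕b11⊕b13⊕b15⊕b17⊕b19⊕b21⊕b23⊕b25⊕b27⊕b29⊕b31 = 1⊕1⊕1⊕0⊕1⊕0⊕0⊕1⊕0⊕0⊕1⊕0⊕1⊕0⊕0⊕1 = 0
s2: b2⊕b3⊕b6⊕b7⊕b10⊕b11⊕b14⊕b15⊕b18⊕b19⊕b22⊕b23⊕b26⊕b27⊕b30⊕b31 = 0⊕1⊕0⊕0⊕0⊕0⊕0⊕1⊕1⊕0⊕1⊕0⊕0⊕0⊕1⊕1 = 0
s4: b4⊕b5⊕b6⊕b7⊕b12⊕b13⊕b14⊕b15⊕b20⊕b21⊕b22⊕b23⊕b28⊕b29⊕b30⊕b31 = 0⊕1⊕0⊕0⊕0⊕0⊕0⊕1⊕1⊕1⊕1⊕0⊕1⊕0⊕1⊕1 = 0
s8: b8⊕b9⊕b10⊕b11⊕b12⊕b13⊕b14⊕b15⊕b24⊕b25⊕b26⊕b27⊕b28⊕b29⊕b30⊕b31 = 0⊕1⊕0⊕0⊕0⊕0⊕0⊕1⊕0⊕1⊕0⊕0⊕1⊕0⊕1⊕1 = 0
s16: b16⊕b17⊕b18⊕b19⊕b20⊕b21⊕b22⊕b23⊕b24⊕b25⊕b26⊕b27⊕b28⊕b29⊕b30⊕b31 = 0⊕0⊕1⊕0⊕1⊕1⊕1⊕0⊕0⊕1⊕0⊕0⊕1⊕0⊕1⊕1 = 0
Syndrome (s16...s1) = 00000 → position 0 (no error).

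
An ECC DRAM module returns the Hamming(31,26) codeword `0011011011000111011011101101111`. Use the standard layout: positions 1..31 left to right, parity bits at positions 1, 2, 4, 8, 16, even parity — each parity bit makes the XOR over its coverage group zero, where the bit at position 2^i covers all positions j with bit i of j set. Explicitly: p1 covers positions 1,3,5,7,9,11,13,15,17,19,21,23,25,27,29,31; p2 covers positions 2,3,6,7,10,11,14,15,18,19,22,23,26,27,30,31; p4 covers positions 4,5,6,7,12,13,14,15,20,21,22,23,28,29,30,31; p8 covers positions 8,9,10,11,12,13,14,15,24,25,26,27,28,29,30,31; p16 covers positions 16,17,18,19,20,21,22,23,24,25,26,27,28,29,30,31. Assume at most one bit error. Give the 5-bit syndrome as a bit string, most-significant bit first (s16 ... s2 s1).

s1: b1⊕b3⊕b5⊕b7⊕b9⊕b11⊕b13⊕b15⊕b17⊕b19⊕b21⊕b23⊕b25⊕b27⊕b29⊕b31 = 0⊕1⊕0⊕1⊕1⊕0⊕0⊕1⊕0⊕1⊕1⊕1⊕1⊕0⊕1⊕1 = 0
s2: b2⊕b3⊕b6⊕b7⊕b10⊕b11⊕b14⊕b15⊕b18⊕b19⊕b22⊕b23⊕b26⊕b27⊕b30⊕b31 = 0⊕1⊕1⊕1⊕1⊕0⊕1⊕1⊕1⊕1⊕1⊕1⊕1⊕0⊕1⊕1 = 1
s4: b4⊕b5⊕b6⊕b7⊕b12⊕b13⊕b14⊕b15⊕b20⊕b21⊕b22⊕b23⊕b28⊕b29⊕b30⊕b31 = 1⊕0⊕1⊕1⊕0⊕0⊕1⊕1⊕0⊕1⊕1⊕1⊕1⊕1⊕1⊕1 = 0
s8: b8⊕b9⊕b10⊕b11⊕b12⊕b13⊕b14⊕b15⊕b24⊕b25⊕b26⊕b27⊕b28⊕b29⊕b30⊕b31 = 0⊕1⊕1⊕0⊕0⊕0⊕1⊕1⊕0⊕1⊕1⊕0⊕1⊕1⊕1⊕1 = 0
s16: b16⊕b17⊕b18⊕b19⊕b20⊕b21⊕b22⊕b23⊕b24⊕b25⊕b26⊕b27⊕b28⊕b29⊕b30⊕b31 = 1⊕0⊕1⊕1⊕0⊕1⊕1⊕1⊕0⊕1⊕1⊕0⊕1⊕1⊕1⊕1 = 0
Syndrome (s16...s1) = 00010 → position 2.

00010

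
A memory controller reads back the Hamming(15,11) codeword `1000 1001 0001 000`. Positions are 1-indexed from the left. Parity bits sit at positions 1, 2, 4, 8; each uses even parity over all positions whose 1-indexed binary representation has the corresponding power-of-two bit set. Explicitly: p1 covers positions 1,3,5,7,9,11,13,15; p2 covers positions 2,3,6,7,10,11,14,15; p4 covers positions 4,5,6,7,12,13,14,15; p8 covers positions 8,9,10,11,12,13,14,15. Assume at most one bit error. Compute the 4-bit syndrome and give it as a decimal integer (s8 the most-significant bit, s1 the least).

0

s1: b1⊕b3⊕b5⊕b7⊕b9⊕b11⊕b13⊕b15 = 1⊕0⊕1⊕0⊕0⊕0⊕0⊕0 = 0
s2: b2⊕b3⊕b6⊕b7⊕b10⊕b11⊕b14⊕b15 = 0⊕0⊕0⊕0⊕0⊕0⊕0⊕0 = 0
s4: b4⊕b5⊕b6⊕b7⊕b12⊕b13⊕b14⊕b15 = 0⊕1⊕0⊕0⊕1⊕0⊕0⊕0 = 0
s8: b8⊕b9⊕b10⊕b11⊕b12⊕b13⊕b14⊕b15 = 1⊕0⊕0⊕0⊕1⊕0⊕0⊕0 = 0
Syndrome (s8...s1) = 0000 → position 0 (no error).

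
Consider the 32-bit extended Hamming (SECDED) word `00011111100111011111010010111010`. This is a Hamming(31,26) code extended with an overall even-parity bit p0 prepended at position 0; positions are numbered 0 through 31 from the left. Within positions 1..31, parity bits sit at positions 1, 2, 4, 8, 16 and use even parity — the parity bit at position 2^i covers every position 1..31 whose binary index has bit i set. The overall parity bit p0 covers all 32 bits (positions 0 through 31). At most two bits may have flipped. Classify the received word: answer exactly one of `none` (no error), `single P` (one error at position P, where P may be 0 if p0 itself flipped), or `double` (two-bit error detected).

s1: b1⊕b3⊕b5⊕b7⊕b9⊕b11⊕b13⊕b15⊕b17⊕b19⊕b21⊕b23⊕b25⊕b27⊕b29⊕b31 = 0⊕1⊕1⊕1⊕0⊕1⊕1⊕1⊕1⊕1⊕1⊕0⊕0⊕1⊕0⊕0 = 0
s2: b2⊕b3⊕b6⊕b7⊕b10⊕b11⊕b14⊕b15⊕b18⊕b19⊕b22⊕b23⊕b26⊕b27⊕b30⊕b31 = 0⊕1⊕1⊕1⊕0⊕1⊕0⊕1⊕1⊕1⊕0⊕0⊕1⊕1⊕1⊕0 = 0
s4: b4⊕b5⊕b6⊕b7⊕b12⊕b13⊕b14⊕b15⊕b20⊕b21⊕b22⊕b23⊕b28⊕b29⊕b30⊕b31 = 1⊕1⊕1⊕1⊕1⊕1⊕0⊕1⊕0⊕1⊕0⊕0⊕1⊕0⊕1⊕0 = 0
s8: b8⊕b9⊕b10⊕b11⊕b12⊕b13⊕b14⊕b15⊕b24⊕b25⊕b26⊕b27⊕b28⊕b29⊕b30⊕b31 = 1⊕0⊕0⊕1⊕1⊕1⊕0⊕1⊕1⊕0⊕1⊕1⊕1⊕0⊕1⊕0 = 0
s16: b16⊕b17⊕b18⊕b19⊕b20⊕b21⊕b22⊕b23⊕b24⊕b25⊕b26⊕b27⊕b28⊕b29⊕b30⊕b31 = 1⊕1⊕1⊕1⊕0⊕1⊕0⊕0⊕1⊕0⊕1⊕1⊕1⊕0⊕1⊕0 = 0
Syndrome (s16...s1) = 00000 → position 0 (no error).
Overall parity (XOR of all 32 bits, including p0): 0⊕0⊕0⊕1⊕1⊕1⊕1⊕1⊕1⊕0⊕0⊕1⊕1⊕1⊕0⊕1⊕1⊕1⊕1⊕1⊕0⊕1⊕0⊕0⊕1⊕0⊕1⊕1⊕1⊕0⊕1⊕0 = 0
Overall=0, syndrome position=0 → no error.

none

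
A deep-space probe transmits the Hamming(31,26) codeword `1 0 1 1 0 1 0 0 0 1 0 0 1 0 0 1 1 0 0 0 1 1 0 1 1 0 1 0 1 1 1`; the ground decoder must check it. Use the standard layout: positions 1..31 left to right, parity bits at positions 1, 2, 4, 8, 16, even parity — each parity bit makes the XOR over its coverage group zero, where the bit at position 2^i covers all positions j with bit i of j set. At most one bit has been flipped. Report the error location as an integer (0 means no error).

3

s1: b1⊕b3⊕b5⊕b7⊕b9⊕b11⊕b13⊕b15⊕b17⊕b19⊕b21⊕b23⊕b25⊕b27⊕b29⊕b31 = 1⊕1⊕0⊕0⊕0⊕0⊕1⊕0⊕1⊕0⊕1⊕0⊕1⊕1⊕1⊕1 = 1
s2: b2⊕b3⊕b6⊕b7⊕b10⊕b11⊕b14⊕b15⊕b18⊕b19⊕b22⊕b23⊕b26⊕b27⊕b30⊕b31 = 0⊕1⊕1⊕0⊕1⊕0⊕0⊕0⊕0⊕0⊕1⊕0⊕0⊕1⊕1⊕1 = 1
s4: b4⊕b5⊕b6⊕b7⊕b12⊕b13⊕b14⊕b15⊕b20⊕b21⊕b22⊕b23⊕b28⊕b29⊕b30⊕b31 = 1⊕0⊕1⊕0⊕0⊕1⊕0⊕0⊕0⊕1⊕1⊕0⊕0⊕1⊕1⊕1 = 0
s8: b8⊕b9⊕b10⊕b11⊕b12⊕b13⊕b14⊕b15⊕b24⊕b25⊕b26⊕b27⊕b28⊕b29⊕b30⊕b31 = 0⊕0⊕1⊕0⊕0⊕1⊕0⊕0⊕1⊕1⊕0⊕1⊕0⊕1⊕1⊕1 = 0
s16: b16⊕b17⊕b18⊕b19⊕b20⊕b21⊕b22⊕b23⊕b24⊕b25⊕b26⊕b27⊕b28⊕b29⊕b30⊕b31 = 1⊕1⊕0⊕0⊕0⊕1⊕1⊕0⊕1⊕1⊕0⊕1⊕0⊕1⊕1⊕1 = 0
Syndrome (s16...s1) = 00011 → position 3.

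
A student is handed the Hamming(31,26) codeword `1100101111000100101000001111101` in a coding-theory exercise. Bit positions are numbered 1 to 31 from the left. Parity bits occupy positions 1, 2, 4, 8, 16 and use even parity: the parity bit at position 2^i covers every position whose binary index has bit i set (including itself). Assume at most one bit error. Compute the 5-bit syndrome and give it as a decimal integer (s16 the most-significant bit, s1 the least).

0

s1: b1⊕b3⊕b5⊕b7⊕b9⊕b11⊕b13⊕b15⊕b17⊕b19⊕b21⊕b23⊕b25⊕b27⊕b29⊕b31 = 1⊕0⊕1⊕1⊕1⊕0⊕0⊕0⊕1⊕1⊕0⊕0⊕1⊕1⊕1⊕1 = 0
s2: b2⊕b3⊕b6⊕b7⊕b10⊕b11⊕b14⊕b15⊕b18⊕b19⊕b22⊕b23⊕b26⊕b27⊕b30⊕b31 = 1⊕0⊕0⊕1⊕1⊕0⊕1⊕0⊕0⊕1⊕0⊕0⊕1⊕1⊕0⊕1 = 0
s4: b4⊕b5⊕b6⊕b7⊕b12⊕b13⊕b14⊕b15⊕b20⊕b21⊕b22⊕b23⊕b28⊕b29⊕b30⊕b31 = 0⊕1⊕0⊕1⊕0⊕0⊕1⊕0⊕0⊕0⊕0⊕0⊕1⊕1⊕0⊕1 = 0
s8: b8⊕b9⊕b10⊕b11⊕b12⊕b13⊕b14⊕b15⊕b24⊕b25⊕b26⊕b27⊕b28⊕b29⊕b30⊕b31 = 1⊕1⊕1⊕0⊕0⊕0⊕1⊕0⊕0⊕1⊕1⊕1⊕1⊕1⊕0⊕1 = 0
s16: b16⊕b17⊕b18⊕b19⊕b20⊕b21⊕b22⊕b23⊕b24⊕b25⊕b26⊕b27⊕b28⊕b29⊕b30⊕b31 = 0⊕1⊕0⊕1⊕0⊕0⊕0⊕0⊕0⊕1⊕1⊕1⊕1⊕1⊕0⊕1 = 0
Syndrome (s16...s1) = 00000 → position 0 (no error).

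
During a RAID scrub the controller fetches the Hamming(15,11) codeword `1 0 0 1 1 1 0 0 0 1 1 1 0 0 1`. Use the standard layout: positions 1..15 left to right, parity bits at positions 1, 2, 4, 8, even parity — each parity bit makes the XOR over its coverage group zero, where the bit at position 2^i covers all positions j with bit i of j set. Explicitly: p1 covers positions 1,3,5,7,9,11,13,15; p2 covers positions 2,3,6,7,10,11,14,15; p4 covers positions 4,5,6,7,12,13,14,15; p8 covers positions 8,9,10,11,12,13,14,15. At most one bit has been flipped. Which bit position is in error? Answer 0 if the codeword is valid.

s1: b1⊕b3⊕b5⊕b7⊕b9⊕b11⊕b13⊕b15 = 1⊕0⊕1⊕0⊕0⊕1⊕0⊕1 = 0
s2: b2⊕b3⊕b6⊕b7⊕b10⊕b11⊕b14⊕b15 = 0⊕0⊕1⊕0⊕1⊕1⊕0⊕1 = 0
s4: b4⊕b5⊕b6⊕b7⊕b12⊕b13⊕b14⊕b15 = 1⊕1⊕1⊕0⊕1⊕0⊕0⊕1 = 1
s8: b8⊕b9⊕b10⊕b11⊕b12⊕b13⊕b14⊕b15 = 0⊕0⊕1⊕1⊕1⊕0⊕0⊕1 = 0
Syndrome (s8...s1) = 0100 → position 4.

4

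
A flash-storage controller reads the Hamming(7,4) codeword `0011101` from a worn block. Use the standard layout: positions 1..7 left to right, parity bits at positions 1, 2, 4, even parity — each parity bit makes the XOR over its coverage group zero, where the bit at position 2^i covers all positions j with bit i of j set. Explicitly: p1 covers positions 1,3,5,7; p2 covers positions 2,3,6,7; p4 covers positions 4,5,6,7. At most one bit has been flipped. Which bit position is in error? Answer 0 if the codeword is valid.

5

s1: b1⊕b3⊕b5⊕b7 = 0⊕1⊕1⊕1 = 1
s2: b2⊕b3⊕b6⊕b7 = 0⊕1⊕0⊕1 = 0
s4: b4⊕b5⊕b6⊕b7 = 1⊕1⊕0⊕1 = 1
Syndrome (s4...s1) = 101 → position 5.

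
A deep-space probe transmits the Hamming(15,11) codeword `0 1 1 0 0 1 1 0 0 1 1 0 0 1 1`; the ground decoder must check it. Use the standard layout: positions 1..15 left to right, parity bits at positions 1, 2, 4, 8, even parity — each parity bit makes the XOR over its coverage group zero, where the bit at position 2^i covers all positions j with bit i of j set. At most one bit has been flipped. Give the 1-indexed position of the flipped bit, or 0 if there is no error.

0

s1: b1⊕b3⊕b5⊕b7⊕b9⊕b11⊕b13⊕b15 = 0⊕1⊕0⊕1⊕0⊕1⊕0⊕1 = 0
s2: b2⊕b3⊕b6⊕b7⊕b10⊕b11⊕b14⊕b15 = 1⊕1⊕1⊕1⊕1⊕1⊕1⊕1 = 0
s4: b4⊕b5⊕b6⊕b7⊕b12⊕b13⊕b14⊕b15 = 0⊕0⊕1⊕1⊕0⊕0⊕1⊕1 = 0
s8: b8⊕b9⊕b10⊕b11⊕b12⊕b13⊕b14⊕b15 = 0⊕0⊕1⊕1⊕0⊕0⊕1⊕1 = 0
Syndrome (s8...s1) = 0000 → position 0 (no error).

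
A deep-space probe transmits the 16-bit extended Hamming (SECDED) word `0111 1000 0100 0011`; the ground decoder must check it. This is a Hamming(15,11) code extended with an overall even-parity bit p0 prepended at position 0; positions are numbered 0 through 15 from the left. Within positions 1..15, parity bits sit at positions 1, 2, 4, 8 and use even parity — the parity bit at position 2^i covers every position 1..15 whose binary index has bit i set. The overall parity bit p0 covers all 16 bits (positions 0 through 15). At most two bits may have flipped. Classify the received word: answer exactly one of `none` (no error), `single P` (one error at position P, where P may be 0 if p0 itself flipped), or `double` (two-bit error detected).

s1: b1⊕b3⊕b5⊕b7⊕b9⊕b11⊕b13⊕b15 = 1⊕1⊕0⊕0⊕1⊕0⊕0⊕1 = 0
s2: b2⊕b3⊕b6⊕b7⊕b10⊕b11⊕b14⊕b15 = 1⊕1⊕0⊕0⊕0⊕0⊕1⊕1 = 0
s4: b4⊕b5⊕b6⊕b7⊕b12⊕b13⊕b14⊕b15 = 1⊕0⊕0⊕0⊕0⊕0⊕1⊕1 = 1
s8: b8⊕b9⊕b10⊕b11⊕b12⊕b13⊕b14⊕b15 = 0⊕1⊕0⊕0⊕0⊕0⊕1⊕1 = 1
Syndrome (s8...s1) = 1100 → position 12.
Overall parity (XOR of all 16 bits, including p0): 0⊕1⊕1⊕1⊕1⊕0⊕0⊕0⊕0⊕1⊕0⊕0⊕0⊕0⊕1⊕1 = 1
Overall=1, syndrome position=12 → single-bit error at position 12.

single 12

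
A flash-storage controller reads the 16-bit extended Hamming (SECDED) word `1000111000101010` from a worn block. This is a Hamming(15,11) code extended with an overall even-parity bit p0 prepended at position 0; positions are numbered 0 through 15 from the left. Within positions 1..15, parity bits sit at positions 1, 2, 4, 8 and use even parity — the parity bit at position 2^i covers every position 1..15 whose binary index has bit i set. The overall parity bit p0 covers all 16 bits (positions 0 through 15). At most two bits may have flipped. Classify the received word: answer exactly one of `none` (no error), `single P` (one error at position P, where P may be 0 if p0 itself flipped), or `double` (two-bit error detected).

single 15

s1: b1⊕b3⊕b5⊕b7⊕b9⊕b11⊕b13⊕b15 = 0⊕0⊕1⊕0⊕0⊕0⊕0⊕0 = 1
s2: b2⊕b3⊕b6⊕b7⊕b10⊕b11⊕b14⊕b15 = 0⊕0⊕1⊕0⊕1⊕0⊕1⊕0 = 1
s4: b4⊕b5⊕b6⊕b7⊕b12⊕b13⊕b14⊕b15 = 1⊕1⊕1⊕0⊕1⊕0⊕1⊕0 = 1
s8: b8⊕b9⊕b10⊕b11⊕b12⊕b13⊕b14⊕b15 = 0⊕0⊕1⊕0⊕1⊕0⊕1⊕0 = 1
Syndrome (s8...s1) = 1111 → position 15.
Overall parity (XOR of all 16 bits, including p0): 1⊕0⊕0⊕0⊕1⊕1⊕1⊕0⊕0⊕0⊕1⊕0⊕1⊕0⊕1⊕0 = 1
Overall=1, syndrome position=15 → single-bit error at position 15.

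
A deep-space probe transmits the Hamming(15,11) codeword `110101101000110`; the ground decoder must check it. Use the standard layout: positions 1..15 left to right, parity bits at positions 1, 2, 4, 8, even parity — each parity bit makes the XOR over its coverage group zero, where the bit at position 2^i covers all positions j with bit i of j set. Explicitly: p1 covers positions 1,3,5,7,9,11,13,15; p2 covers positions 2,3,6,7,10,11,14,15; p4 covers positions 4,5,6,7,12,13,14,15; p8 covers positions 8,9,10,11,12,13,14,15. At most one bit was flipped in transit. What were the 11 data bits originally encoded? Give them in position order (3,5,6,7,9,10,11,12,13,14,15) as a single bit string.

00111001110

s1: b1⊕b3⊕b5⊕b7⊕b9⊕b11⊕b13⊕b15 = 1⊕0⊕0⊕1⊕1⊕0⊕1⊕0 = 0
s2: b2⊕b3⊕b6⊕b7⊕b10⊕b11⊕b14⊕b15 = 1⊕0⊕1⊕1⊕0⊕0⊕1⊕0 = 0
s4: b4⊕b5⊕b6⊕b7⊕b12⊕b13⊕b14⊕b15 = 1⊕0⊕1⊕1⊕0⊕1⊕1⊕0 = 1
s8: b8⊕b9⊕b10⊕b11⊕b12⊕b13⊕b14⊕b15 = 0⊕1⊕0⊕0⊕0⊕1⊕1⊕0 = 1
Syndrome (s8...s1) = 1100 → position 12.
Flip bit 12: corrected codeword = 110101101001110
Data bits at positions 3,5,6,7,9,10,11,12,13,14,15: 00111001110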